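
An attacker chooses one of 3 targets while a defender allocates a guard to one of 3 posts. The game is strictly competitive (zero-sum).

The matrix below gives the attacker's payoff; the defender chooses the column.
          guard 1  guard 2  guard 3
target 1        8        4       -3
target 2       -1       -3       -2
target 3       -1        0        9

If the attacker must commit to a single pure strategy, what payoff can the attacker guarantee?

-1

The worst-case payoff for each row is target 1: -3, target 2: -3, target 3: -1.
The best of these is -1.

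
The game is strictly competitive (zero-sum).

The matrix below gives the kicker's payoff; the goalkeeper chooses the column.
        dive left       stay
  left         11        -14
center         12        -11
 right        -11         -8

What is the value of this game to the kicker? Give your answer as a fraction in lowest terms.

-217/26

Row left is strictly dominated by row center, so the kicker never plays it.
The remaining 2×2 game on (center, right) × (dive left, stay) has no saddle point. Let the kicker play center with probability p; indifference gives 12p − 11(1−p) = −11p − 8(1−p), so p = 3/26.
Similarly the goalkeeper's optimal q on dive left is 3/26, and the value is 12·(3/26) + (-11)·(23/26) = -217/26.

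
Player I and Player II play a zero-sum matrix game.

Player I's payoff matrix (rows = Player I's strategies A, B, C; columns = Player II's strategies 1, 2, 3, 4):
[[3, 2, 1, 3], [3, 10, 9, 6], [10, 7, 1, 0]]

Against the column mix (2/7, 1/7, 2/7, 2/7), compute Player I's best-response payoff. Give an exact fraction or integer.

46/7

A: (3)·(2/7) + (2)·(1/7) + (1)·(2/7) + (3)·(2/7) = 16/7.
B: (3)·(2/7) + (10)·(1/7) + (9)·(2/7) + (6)·(2/7) = 46/7.
C: (10)·(2/7) + (7)·(1/7) + (1)·(2/7) + (0)·(2/7) = 29/7.
The best pure response is B with expected payoff 46/7.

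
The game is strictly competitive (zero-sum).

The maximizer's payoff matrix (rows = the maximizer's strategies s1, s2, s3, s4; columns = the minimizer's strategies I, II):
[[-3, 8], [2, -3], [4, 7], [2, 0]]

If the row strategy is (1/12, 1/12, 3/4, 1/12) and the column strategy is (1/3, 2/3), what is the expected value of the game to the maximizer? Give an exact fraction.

173/36

Against (1/3, 2/3), each row's expected payoff is s1: 13/3; s2: -4/3; s3: 6; s4: 2/3.
Taking the (1/12, 1/12, 3/4, 1/12)-weighted average: (1/12)·(13/3) + (1/12)·(-4/3) + (3/4)·(6) + (1/12)·(2/3) = 173/36.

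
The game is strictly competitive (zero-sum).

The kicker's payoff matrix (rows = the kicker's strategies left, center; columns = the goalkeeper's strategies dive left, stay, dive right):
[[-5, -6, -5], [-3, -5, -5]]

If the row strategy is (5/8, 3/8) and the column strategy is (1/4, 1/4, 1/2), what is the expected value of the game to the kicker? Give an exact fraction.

Against (1/4, 1/4, 1/2), each row's expected payoff is left: -21/4; center: -9/2.
Taking the (5/8, 3/8)-weighted average: (5/8)·(-21/4) + (3/8)·(-9/2) = -159/32.

-159/32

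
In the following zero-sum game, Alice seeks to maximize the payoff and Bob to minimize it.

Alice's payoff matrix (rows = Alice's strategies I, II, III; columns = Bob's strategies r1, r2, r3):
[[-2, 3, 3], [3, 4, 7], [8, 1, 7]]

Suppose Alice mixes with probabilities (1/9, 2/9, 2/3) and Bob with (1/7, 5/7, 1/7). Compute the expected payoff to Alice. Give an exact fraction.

Against (1/7, 5/7, 1/7), each row's expected payoff is I: 16/7; II: 30/7; III: 20/7.
Taking the (1/9, 2/9, 2/3)-weighted average: (1/9)·(16/7) + (2/9)·(30/7) + (2/3)·(20/7) = 28/9.

28/9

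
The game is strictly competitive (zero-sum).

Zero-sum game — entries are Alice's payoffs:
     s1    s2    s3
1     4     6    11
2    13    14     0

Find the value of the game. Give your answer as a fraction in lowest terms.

143/20

Column s2 is strictly dominated by s1 for Bob (it gives Alice more in every row).
The remaining 2×2 game on (1, 2) × (s1, s3) has no saddle point. Let Alice play 1 with probability p; indifference gives 4p + 13(1−p) = 11p, so p = 13/20.
Similarly Bob's optimal q on s1 is 11/20, and the value is 4·(11/20) + (11)·(9/20) = 143/20.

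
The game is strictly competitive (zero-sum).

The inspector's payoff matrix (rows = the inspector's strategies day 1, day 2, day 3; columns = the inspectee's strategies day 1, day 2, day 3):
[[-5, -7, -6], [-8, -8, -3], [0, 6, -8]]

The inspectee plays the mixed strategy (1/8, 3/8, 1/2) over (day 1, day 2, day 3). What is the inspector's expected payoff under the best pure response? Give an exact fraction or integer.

day 1: (-5)·(1/8) + (-7)·(3/8) + (-6)·(1/2) = -25/4.
day 2: (-8)·(1/8) + (-8)·(3/8) + (-3)·(1/2) = -11/2.
day 3: (0)·(1/8) + (6)·(3/8) + (-8)·(1/2) = -7/4.
The best pure response is day 3 with expected payoff -7/4.

-7/4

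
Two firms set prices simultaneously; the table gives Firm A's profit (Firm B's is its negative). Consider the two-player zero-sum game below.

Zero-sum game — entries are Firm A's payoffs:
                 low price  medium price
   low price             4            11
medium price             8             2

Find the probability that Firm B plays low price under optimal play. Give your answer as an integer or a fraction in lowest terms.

9/13

Row minima are 4 and 2, so Firm A's maximin is 4; column maxima are 8 and 11, so Firm B's minimax is 8. These differ, so the equilibrium is in mixed strategies.
Let Firm B play low price with probability q. Firm A is indifferent when 4q + 11(1−q) = 8q + 2(1−q), giving q = 9/13.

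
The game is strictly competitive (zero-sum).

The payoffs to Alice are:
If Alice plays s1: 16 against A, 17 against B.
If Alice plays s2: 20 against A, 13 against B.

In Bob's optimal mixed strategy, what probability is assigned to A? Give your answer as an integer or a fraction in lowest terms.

1/2

Row minima are 16 and 13, so Alice's maximin is 16; column maxima are 20 and 17, so Bob's minimax is 17. These differ, so the equilibrium is in mixed strategies.
Let Bob play A with probability q. Alice is indifferent when 16q + 17(1−q) = 20q + 13(1−q), giving q = 1/2.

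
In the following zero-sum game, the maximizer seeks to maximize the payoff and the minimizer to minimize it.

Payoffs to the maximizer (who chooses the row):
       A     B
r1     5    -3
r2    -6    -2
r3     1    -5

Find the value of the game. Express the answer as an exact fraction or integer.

Row r3 is strictly dominated by row r1, so the maximizer never plays it.
The remaining 2×2 game on (r1, r2) × (A, B) has no saddle point. Let the maximizer play r1 with probability p; indifference gives 5p − 6(1−p) = −3p − 2(1−p), so p = 1/3.
Similarly the minimizer's optimal q on A is 1/12, and the value is 5·(1/12) + (-3)·(11/12) = -7/3.

-7/3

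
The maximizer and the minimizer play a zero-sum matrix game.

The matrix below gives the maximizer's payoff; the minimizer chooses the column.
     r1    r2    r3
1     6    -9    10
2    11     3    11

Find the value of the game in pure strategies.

Row minima: -9, 3 → the maximizer's maximin is 3.
Column maxima: 11, 3, 11 → the minimizer's minimax is 3.
They coincide at (2, r2), so the value is 3.

3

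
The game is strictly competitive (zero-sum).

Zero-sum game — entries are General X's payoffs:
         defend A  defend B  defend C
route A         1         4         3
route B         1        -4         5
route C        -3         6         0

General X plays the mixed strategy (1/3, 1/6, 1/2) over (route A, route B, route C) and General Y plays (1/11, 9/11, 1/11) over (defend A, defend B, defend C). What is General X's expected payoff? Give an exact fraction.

Against (1/11, 9/11, 1/11), each row's expected payoff is route A: 40/11; route B: -30/11; route C: 51/11.
Taking the (1/3, 1/6, 1/2)-weighted average: (1/3)·(40/11) + (1/6)·(-30/11) + (1/2)·(51/11) = 203/66.

203/66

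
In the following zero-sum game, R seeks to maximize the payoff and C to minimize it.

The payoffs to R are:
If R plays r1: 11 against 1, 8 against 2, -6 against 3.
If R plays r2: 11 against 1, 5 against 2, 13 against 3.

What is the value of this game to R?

Column 1 is strictly dominated by 2 for C (it gives R more in every row).
The remaining 2×2 game on (r1, r2) × (2, 3) has no saddle point. Let R play r1 with probability p; indifference gives 8p + 5(1−p) = −6p + 13(1−p), so p = 4/11.
Similarly C's optimal q on 2 is 19/22, and the value is 8·(19/22) + (-6)·(3/22) = 67/11.

67/11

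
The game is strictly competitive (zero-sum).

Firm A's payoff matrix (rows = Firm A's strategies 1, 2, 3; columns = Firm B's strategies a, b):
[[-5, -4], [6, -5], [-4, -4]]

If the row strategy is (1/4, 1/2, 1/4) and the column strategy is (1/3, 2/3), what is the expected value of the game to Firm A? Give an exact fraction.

-11/4

Against (1/3, 2/3), each row's expected payoff is 1: -13/3; 2: -4/3; 3: -4.
Taking the (1/4, 1/2, 1/4)-weighted average: (1/4)·(-13/3) + (1/2)·(-4/3) + (1/4)·(-4) = -11/4.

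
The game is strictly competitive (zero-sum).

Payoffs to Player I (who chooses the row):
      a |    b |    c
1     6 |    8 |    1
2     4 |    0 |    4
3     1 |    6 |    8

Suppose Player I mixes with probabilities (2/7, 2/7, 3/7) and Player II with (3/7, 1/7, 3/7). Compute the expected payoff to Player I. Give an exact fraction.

Against (3/7, 1/7, 3/7), each row's expected payoff is 1: 29/7; 2: 24/7; 3: 33/7.
Taking the (2/7, 2/7, 3/7)-weighted average: (2/7)·(29/7) + (2/7)·(24/7) + (3/7)·(33/7) = 205/49.

205/49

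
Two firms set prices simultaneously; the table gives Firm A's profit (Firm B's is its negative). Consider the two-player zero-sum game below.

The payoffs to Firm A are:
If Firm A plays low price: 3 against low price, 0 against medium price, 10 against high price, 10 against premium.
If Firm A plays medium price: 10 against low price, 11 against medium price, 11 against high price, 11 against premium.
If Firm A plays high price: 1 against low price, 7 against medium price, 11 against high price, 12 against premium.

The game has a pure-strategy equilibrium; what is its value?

10

Row minima: 0, 10, 1 → Firm A's maximin is 10.
Column maxima: 10, 11, 11, 12 → Firm B's minimax is 10.
They coincide at (medium price, low price), so the value is 10.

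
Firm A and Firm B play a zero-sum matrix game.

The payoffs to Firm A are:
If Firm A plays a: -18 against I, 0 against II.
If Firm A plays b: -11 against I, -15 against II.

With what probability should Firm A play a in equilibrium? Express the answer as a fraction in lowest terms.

2/11

Row minima are -18 and -15, so Firm A's maximin is -15; column maxima are -11 and 0, so Firm B's minimax is -11. These differ, so the equilibrium is in mixed strategies.
Let Firm A play a with probability p. Firm B is indifferent when −18p − 11(1−p) = −15(1−p), giving p = 2/11.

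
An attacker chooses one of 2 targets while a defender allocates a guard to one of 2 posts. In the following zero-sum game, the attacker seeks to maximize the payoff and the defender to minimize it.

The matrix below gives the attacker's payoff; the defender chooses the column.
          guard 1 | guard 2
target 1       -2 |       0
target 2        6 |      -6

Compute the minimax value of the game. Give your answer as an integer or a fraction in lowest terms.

Row minima are -2 and -6, so the attacker's maximin is -2; column maxima are 6 and 0, so the defender's minimax is 0. These differ, so the equilibrium is in mixed strategies.
Let the attacker play target 1 with probability p. The defender is indifferent when −2p + 6(1−p) = −6(1−p), giving p = 6/7.
Let the defender play guard 1 with probability q. The attacker is indifferent when −2q = 6q − 6(1−q), giving q = 3/7.
The value is -2·(3/7) + (0)·(4/7) = -6/7.

-6/7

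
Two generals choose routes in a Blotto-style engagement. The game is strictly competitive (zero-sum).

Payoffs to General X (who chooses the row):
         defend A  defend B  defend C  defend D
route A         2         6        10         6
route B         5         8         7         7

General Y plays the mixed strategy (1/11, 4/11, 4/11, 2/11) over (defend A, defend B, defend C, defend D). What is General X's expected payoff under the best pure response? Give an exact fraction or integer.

route A: (2)·(1/11) + (6)·(4/11) + (10)·(4/11) + (6)·(2/11) = 78/11.
route B: (5)·(1/11) + (8)·(4/11) + (7)·(4/11) + (7)·(2/11) = 79/11.
The best pure response is route B with expected payoff 79/11.

79/11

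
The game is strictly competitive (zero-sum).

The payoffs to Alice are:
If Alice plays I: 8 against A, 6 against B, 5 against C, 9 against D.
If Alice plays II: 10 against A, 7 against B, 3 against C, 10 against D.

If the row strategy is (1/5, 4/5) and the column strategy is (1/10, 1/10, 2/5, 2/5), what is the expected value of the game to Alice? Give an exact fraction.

Against (1/10, 1/10, 2/5, 2/5), each row's expected payoff is I: 7; II: 69/10.
Taking the (1/5, 4/5)-weighted average: (1/5)·(7) + (4/5)·(69/10) = 173/25.

173/25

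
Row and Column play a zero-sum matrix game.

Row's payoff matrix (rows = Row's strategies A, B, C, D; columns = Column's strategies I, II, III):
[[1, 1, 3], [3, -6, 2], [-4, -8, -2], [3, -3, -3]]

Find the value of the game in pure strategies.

1

Row minima: 1, -6, -8, -3 → Row's maximin is 1.
Column maxima: 3, 1, 3 → Column's minimax is 1.
They coincide at (A, II), so the value is 1.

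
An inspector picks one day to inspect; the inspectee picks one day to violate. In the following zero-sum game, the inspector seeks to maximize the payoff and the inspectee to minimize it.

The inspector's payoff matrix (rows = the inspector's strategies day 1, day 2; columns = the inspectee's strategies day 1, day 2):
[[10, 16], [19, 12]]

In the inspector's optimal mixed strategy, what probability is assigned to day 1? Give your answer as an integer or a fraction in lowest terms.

7/13

Row minima are 10 and 12, so the inspector's maximin is 12; column maxima are 19 and 16, so the inspectee's minimax is 16. These differ, so the equilibrium is in mixed strategies.
Let the inspector play day 1 with probability p. The inspectee is indifferent when 10p + 19(1−p) = 16p + 12(1−p), giving p = 7/13.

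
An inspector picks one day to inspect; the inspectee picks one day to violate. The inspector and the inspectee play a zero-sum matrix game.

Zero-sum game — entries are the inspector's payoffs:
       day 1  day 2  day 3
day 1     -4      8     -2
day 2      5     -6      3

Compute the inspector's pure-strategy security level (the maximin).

-4

The worst-case payoff for each row is day 1: -4, day 2: -6.
The best of these is -4.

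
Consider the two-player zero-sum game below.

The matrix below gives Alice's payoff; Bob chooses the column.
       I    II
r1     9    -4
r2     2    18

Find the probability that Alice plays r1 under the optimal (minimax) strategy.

Row minima are -4 and 2, so Alice's maximin is 2; column maxima are 9 and 18, so Bob's minimax is 9. These differ, so the equilibrium is in mixed strategies.
Let Alice play r1 with probability p. Bob is indifferent when 9p + 2(1−p) = −4p + 18(1−p), giving p = 16/29.

16/29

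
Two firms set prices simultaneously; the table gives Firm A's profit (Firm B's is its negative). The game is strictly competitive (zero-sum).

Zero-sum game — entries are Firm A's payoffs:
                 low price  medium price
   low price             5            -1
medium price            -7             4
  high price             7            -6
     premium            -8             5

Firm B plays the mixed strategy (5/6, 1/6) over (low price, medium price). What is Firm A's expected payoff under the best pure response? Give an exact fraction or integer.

low price: (5)·(5/6) + (-1)·(1/6) = 4.
medium price: (-7)·(5/6) + (4)·(1/6) = -31/6.
high price: (7)·(5/6) + (-6)·(1/6) = 29/6.
premium: (-8)·(5/6) + (5)·(1/6) = -35/6.
The best pure response is high price with expected payoff 29/6.

29/6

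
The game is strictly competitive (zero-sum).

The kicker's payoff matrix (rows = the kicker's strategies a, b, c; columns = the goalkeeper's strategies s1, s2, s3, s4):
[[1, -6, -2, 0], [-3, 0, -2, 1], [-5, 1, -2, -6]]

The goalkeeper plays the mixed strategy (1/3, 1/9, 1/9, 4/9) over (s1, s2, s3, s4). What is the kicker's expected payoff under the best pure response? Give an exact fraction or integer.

-5/9

a: (1)·(1/3) + (-6)·(1/9) + (-2)·(1/9) + (0)·(4/9) = -5/9.
b: (-3)·(1/3) + (0)·(1/9) + (-2)·(1/9) + (1)·(4/9) = -7/9.
c: (-5)·(1/3) + (1)·(1/9) + (-2)·(1/9) + (-6)·(4/9) = -40/9.
The best pure response is a with expected payoff -5/9.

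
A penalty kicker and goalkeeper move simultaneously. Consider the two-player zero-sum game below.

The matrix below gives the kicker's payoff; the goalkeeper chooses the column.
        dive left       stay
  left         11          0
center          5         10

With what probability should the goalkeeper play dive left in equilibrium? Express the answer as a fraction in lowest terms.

Row minima are 0 and 5, so the kicker's maximin is 5; column maxima are 11 and 10, so the goalkeeper's minimax is 10. These differ, so the equilibrium is in mixed strategies.
Let the goalkeeper play dive left with probability q. The kicker is indifferent when 11q = 5q + 10(1−q), giving q = 5/8.

5/8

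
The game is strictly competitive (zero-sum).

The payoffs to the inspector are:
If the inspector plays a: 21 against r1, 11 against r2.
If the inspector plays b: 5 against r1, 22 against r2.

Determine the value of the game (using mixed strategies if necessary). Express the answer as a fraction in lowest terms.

Row minima are 11 and 5, so the inspector's maximin is 11; column maxima are 21 and 22, so the inspectee's minimax is 21. These differ, so the equilibrium is in mixed strategies.
Let the inspector play a with probability p. The inspectee is indifferent when 21p + 5(1−p) = 11p + 22(1−p), giving p = 17/27.
Let the inspectee play r1 with probability q. The inspector is indifferent when 21q + 11(1−q) = 5q + 22(1−q), giving q = 11/27.
The value is 21·(11/27) + (11)·(16/27) = 407/27.

407/27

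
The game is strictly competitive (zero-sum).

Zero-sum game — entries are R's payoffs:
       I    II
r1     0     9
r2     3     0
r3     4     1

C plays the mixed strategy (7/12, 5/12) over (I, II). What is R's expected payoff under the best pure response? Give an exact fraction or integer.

15/4

r1: (0)·(7/12) + (9)·(5/12) = 15/4.
r2: (3)·(7/12) + (0)·(5/12) = 7/4.
r3: (4)·(7/12) + (1)·(5/12) = 11/4.
The best pure response is r1 with expected payoff 15/4.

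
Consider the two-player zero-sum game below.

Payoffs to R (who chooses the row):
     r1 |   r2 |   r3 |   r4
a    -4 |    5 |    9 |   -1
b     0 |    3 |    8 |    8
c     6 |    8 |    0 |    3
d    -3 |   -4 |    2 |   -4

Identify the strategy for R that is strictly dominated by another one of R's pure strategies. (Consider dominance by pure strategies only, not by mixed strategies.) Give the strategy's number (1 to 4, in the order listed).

4

Compare d with b: 0 > -3, 3 > -4, 8 > 2, 8 > -4.
So b strictly dominates d for R; d is strictly dominated.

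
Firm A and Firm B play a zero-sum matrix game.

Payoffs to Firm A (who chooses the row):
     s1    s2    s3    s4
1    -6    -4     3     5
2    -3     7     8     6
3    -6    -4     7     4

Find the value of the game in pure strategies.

Row minima: -6, -3, -6 → Firm A's maximin is -3.
Column maxima: -3, 7, 8, 6 → Firm B's minimax is -3.
They coincide at (2, s1), so the value is -3.

-3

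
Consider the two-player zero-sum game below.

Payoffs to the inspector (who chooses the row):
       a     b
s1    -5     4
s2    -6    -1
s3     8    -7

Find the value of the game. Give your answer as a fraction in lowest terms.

Row s2 is strictly dominated by row s1, so the inspector never plays it.
The remaining 2×2 game on (s1, s3) × (a, b) has no saddle point. Let the inspector play s1 with probability p; indifference gives −5p + 8(1−p) = 4p − 7(1−p), so p = 5/8.
Similarly the inspectee's optimal q on a is 11/24, and the value is -5·(11/24) + (4)·(13/24) = -1/8.

-1/8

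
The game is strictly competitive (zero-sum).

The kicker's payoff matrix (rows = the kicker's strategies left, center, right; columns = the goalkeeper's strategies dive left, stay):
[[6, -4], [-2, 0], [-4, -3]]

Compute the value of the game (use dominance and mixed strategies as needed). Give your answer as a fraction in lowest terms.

-2/3

Row right is strictly dominated by row center, so the kicker never plays it.
The remaining 2×2 game on (left, center) × (dive left, stay) has no saddle point. Let the kicker play left with probability p; indifference gives 6p − 2(1−p) = −4p, so p = 1/6.
Similarly the goalkeeper's optimal q on dive left is 1/3, and the value is 6·(1/3) + (-4)·(2/3) = -2/3.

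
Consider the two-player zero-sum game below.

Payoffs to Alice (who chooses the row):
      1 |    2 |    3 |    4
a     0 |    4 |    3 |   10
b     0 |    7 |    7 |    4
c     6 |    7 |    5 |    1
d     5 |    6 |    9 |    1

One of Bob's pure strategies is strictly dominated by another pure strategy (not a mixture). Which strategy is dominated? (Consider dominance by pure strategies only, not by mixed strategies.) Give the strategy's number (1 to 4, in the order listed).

Bob prefers columns that give Alice less. Compare 2 with 1: 0 < 4, 0 < 7, 6 < 7, 5 < 6.
So 1 strictly dominates 2 for Bob; 2 is strictly dominated.

2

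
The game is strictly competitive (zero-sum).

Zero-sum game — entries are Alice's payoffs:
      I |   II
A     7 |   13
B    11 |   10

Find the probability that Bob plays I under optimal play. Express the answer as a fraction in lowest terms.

Row minima are 7 and 10, so Alice's maximin is 10; column maxima are 11 and 13, so Bob's minimax is 11. These differ, so the equilibrium is in mixed strategies.
Let Bob play I with probability q. Alice is indifferent when 7q + 13(1−q) = 11q + 10(1−q), giving q = 3/7.

3/7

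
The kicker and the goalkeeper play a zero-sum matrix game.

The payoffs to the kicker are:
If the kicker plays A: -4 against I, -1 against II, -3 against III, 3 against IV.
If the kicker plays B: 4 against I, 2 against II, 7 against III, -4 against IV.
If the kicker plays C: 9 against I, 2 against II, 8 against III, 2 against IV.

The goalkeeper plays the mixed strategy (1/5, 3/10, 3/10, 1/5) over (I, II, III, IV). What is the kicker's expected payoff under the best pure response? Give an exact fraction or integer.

A: (-4)·(1/5) + (-1)·(3/10) + (-3)·(3/10) + (3)·(1/5) = -7/5.
B: (4)·(1/5) + (2)·(3/10) + (7)·(3/10) + (-4)·(1/5) = 27/10.
C: (9)·(1/5) + (2)·(3/10) + (8)·(3/10) + (2)·(1/5) = 26/5.
The best pure response is C with expected payoff 26/5.

26/5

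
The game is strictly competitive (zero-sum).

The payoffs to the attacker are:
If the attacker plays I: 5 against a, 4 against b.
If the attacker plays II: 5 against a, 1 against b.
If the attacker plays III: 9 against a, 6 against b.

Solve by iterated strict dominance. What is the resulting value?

6

Column a is strictly dominated by b for the defender (4<5, 1<5, 6<9); eliminate a.
Row II is strictly dominated by row I (4>1); eliminate II.
Row I is strictly dominated by row III (6>4); eliminate I.
Only (III, b) remains, with payoff 6.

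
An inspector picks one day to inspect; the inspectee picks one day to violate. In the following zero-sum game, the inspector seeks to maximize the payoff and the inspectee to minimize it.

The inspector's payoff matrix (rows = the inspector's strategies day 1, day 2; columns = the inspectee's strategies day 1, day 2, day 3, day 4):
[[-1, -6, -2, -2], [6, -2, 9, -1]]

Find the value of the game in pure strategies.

-2

Row minima: -6, -2 → the inspector's maximin is -2.
Column maxima: 6, -2, 9, -1 → the inspectee's minimax is -2.
They coincide at (day 2, day 2), so the value is -2.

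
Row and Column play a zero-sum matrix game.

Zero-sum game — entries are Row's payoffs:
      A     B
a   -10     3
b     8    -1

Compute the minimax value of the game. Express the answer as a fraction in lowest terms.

Row minima are -10 and -1, so Row's maximin is -1; column maxima are 8 and 3, so Column's minimax is 3. These differ, so the equilibrium is in mixed strategies.
Let Row play a with probability p. Column is indifferent when −10p + 8(1−p) = 3p − (1−p), giving p = 9/22.
Let Column play A with probability q. Row is indifferent when −10q + 3(1−q) = 8q − (1−q), giving q = 2/11.
The value is -10·(2/11) + (3)·(9/11) = 7/11.

7/11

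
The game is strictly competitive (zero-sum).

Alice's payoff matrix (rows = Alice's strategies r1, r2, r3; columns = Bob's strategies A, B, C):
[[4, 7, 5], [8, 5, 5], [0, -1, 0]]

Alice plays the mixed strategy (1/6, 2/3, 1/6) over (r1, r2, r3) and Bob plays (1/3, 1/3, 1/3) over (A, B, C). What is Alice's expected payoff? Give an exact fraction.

Against (1/3, 1/3, 1/3), each row's expected payoff is r1: 16/3; r2: 6; r3: -1/3.
Taking the (1/6, 2/3, 1/6)-weighted average: (1/6)·(16/3) + (2/3)·(6) + (1/6)·(-1/3) = 29/6.

29/6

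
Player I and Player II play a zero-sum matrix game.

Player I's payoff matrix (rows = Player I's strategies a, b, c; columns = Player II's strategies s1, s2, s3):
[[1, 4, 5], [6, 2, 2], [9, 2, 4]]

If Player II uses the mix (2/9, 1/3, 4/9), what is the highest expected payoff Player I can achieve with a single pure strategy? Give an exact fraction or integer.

a: (1)·(2/9) + (4)·(1/3) + (5)·(4/9) = 34/9.
b: (6)·(2/9) + (2)·(1/3) + (2)·(4/9) = 26/9.
c: (9)·(2/9) + (2)·(1/3) + (4)·(4/9) = 40/9.
The best pure response is c with expected payoff 40/9.

40/9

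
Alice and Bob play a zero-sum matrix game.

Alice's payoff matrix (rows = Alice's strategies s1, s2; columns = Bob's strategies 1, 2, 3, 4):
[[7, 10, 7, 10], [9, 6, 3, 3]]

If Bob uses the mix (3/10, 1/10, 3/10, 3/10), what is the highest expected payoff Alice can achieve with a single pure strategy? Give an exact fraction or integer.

s1: (7)·(3/10) + (10)·(1/10) + (7)·(3/10) + (10)·(3/10) = 41/5.
s2: (9)·(3/10) + (6)·(1/10) + (3)·(3/10) + (3)·(3/10) = 51/10.
The best pure response is s1 with expected payoff 41/5.

41/5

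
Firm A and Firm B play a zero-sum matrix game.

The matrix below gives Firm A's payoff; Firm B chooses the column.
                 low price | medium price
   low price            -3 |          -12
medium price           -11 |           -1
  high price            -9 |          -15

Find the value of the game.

-129/19

Row high price is strictly dominated by row low price, so Firm A never plays it.
The remaining 2×2 game on (low price, medium price) × (low price, medium price) has no saddle point. Let Firm A play low price with probability p; indifference gives −3p − 11(1−p) = −12p − (1−p), so p = 10/19.
Similarly Firm B's optimal q on low price is 11/19, and the value is -3·(11/19) + (-12)·(8/19) = -129/19.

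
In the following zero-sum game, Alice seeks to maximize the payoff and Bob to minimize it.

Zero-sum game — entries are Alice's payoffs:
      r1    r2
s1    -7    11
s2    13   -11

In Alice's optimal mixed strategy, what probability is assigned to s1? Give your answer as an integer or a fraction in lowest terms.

4/7

Row minima are -7 and -11, so Alice's maximin is -7; column maxima are 13 and 11, so Bob's minimax is 11. These differ, so the equilibrium is in mixed strategies.
Let Alice play s1 with probability p. Bob is indifferent when −7p + 13(1−p) = 11p − 11(1−p), giving p = 4/7.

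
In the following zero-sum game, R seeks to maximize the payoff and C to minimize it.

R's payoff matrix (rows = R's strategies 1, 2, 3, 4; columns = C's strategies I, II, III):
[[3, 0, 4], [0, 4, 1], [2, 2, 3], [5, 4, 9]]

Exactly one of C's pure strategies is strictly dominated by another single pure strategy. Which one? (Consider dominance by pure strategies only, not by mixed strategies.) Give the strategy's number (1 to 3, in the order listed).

3

C prefers columns that give R less. Compare III with I: 3 < 4, 0 < 1, 2 < 3, 5 < 9.
So I strictly dominates III for C; III is strictly dominated.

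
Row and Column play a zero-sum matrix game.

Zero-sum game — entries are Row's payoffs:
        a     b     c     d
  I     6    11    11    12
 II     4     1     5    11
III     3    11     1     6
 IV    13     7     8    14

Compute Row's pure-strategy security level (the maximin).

7

The worst-case payoff for each row is I: 6, II: 1, III: 1, IV: 7.
The best of these is 7.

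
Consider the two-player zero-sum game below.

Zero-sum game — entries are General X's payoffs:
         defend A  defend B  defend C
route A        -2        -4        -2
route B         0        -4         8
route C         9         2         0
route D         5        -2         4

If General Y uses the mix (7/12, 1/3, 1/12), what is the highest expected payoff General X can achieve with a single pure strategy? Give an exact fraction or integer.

route A: (-2)·(7/12) + (-4)·(1/3) + (-2)·(1/12) = -8/3.
route B: (0)·(7/12) + (-4)·(1/3) + (8)·(1/12) = -2/3.
route C: (9)·(7/12) + (2)·(1/3) + (0)·(1/12) = 71/12.
route D: (5)·(7/12) + (-2)·(1/3) + (4)·(1/12) = 31/12.
The best pure response is route C with expected payoff 71/12.

71/12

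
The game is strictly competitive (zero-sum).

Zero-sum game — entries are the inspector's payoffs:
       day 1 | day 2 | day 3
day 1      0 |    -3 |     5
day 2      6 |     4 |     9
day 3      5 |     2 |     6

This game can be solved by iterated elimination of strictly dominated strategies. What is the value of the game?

4

Column day 3 is strictly dominated by day 1 for the inspectee (0<5, 6<9, 5<6); eliminate day 3.
Column day 1 is strictly dominated by day 2 for the inspectee (-3<0, 4<6, 2<5); eliminate day 1.
Row day 1 is strictly dominated by row day 2 (4>-3); eliminate day 1.
Row day 3 is strictly dominated by row day 2 (4>2); eliminate day 3.
Only (day 2, day 2) remains, with payoff 4.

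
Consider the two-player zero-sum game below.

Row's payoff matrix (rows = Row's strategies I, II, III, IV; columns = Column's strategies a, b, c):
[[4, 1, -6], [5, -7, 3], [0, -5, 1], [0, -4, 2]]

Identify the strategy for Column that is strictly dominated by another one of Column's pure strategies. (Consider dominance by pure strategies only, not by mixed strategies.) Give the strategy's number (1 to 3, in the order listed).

Column prefers columns that give Row less. Compare a with b: 1 < 4, -7 < 5, -5 < 0, -4 < 0.
So b strictly dominates a for Column; a is strictly dominated.

1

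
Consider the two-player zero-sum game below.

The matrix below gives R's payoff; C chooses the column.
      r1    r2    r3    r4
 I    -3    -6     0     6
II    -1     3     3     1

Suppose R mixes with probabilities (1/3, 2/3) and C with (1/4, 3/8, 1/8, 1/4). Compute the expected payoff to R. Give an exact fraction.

Against (1/4, 3/8, 1/8, 1/4), each row's expected payoff is I: -3/2; II: 3/2.
Taking the (1/3, 2/3)-weighted average: (1/3)·(-3/2) + (2/3)·(3/2) = 1/2.

1/2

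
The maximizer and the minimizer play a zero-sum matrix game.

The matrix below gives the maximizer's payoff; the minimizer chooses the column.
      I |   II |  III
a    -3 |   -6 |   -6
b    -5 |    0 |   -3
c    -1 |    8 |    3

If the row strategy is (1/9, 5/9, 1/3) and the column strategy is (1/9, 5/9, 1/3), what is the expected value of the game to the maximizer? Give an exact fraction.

23/81

Against (1/9, 5/9, 1/3), each row's expected payoff is a: -17/3; b: -14/9; c: 16/3.
Taking the (1/9, 5/9, 1/3)-weighted average: (1/9)·(-17/3) + (5/9)·(-14/9) + (1/3)·(16/3) = 23/81.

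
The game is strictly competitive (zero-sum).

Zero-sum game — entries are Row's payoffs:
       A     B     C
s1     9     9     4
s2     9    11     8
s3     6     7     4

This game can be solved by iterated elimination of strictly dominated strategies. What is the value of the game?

8

Column B is strictly dominated by C for Column (4<9, 8<11, 4<7); eliminate B.
Column A is strictly dominated by C for Column (4<9, 8<9, 4<6); eliminate A.
Row s1 is strictly dominated by row s2 (8>4); eliminate s1.
Row s3 is strictly dominated by row s2 (8>4); eliminate s3.
Only (s2, C) remains, with payoff 8.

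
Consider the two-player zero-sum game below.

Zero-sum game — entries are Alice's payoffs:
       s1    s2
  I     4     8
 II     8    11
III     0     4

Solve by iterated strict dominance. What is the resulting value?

8

Row I is strictly dominated by row II (8>4, 11>8); eliminate I.
Row III is strictly dominated by row II (8>0, 11>4); eliminate III.
Column s2 is strictly dominated by s1 for Bob (8<11); eliminate s2.
Only (II, s1) remains, with payoff 8.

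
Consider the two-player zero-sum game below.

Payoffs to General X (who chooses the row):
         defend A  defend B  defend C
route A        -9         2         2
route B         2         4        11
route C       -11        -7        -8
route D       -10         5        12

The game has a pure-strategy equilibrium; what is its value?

Row minima: -9, 2, -11, -10 → General X's maximin is 2.
Column maxima: 2, 5, 12 → General Y's minimax is 2.
They coincide at (route B, defend A), so the value is 2.

2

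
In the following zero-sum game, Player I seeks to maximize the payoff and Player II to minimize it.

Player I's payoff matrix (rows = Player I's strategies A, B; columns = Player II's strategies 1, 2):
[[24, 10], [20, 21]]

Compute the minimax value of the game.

304/15

Row minima are 10 and 20, so Player I's maximin is 20; column maxima are 24 and 21, so Player II's minimax is 21. These differ, so the equilibrium is in mixed strategies.
Let Player I play A with probability p. Player II is indifferent when 24p + 20(1−p) = 10p + 21(1−p), giving p = 1/15.
Let Player II play 1 with probability q. Player I is indifferent when 24q + 10(1−q) = 20q + 21(1−q), giving q = 11/15.
The value is 24·(11/15) + (10)·(4/15) = 304/15.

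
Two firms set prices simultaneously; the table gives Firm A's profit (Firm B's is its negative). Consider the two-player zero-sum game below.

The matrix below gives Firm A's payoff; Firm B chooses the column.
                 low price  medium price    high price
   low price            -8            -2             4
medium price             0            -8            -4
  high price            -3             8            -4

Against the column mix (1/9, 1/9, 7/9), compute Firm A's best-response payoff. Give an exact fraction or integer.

low price: (-8)·(1/9) + (-2)·(1/9) + (4)·(7/9) = 2.
medium price: (0)·(1/9) + (-8)·(1/9) + (-4)·(7/9) = -4.
high price: (-3)·(1/9) + (8)·(1/9) + (-4)·(7/9) = -23/9.
The best pure response is low price with expected payoff 2.

2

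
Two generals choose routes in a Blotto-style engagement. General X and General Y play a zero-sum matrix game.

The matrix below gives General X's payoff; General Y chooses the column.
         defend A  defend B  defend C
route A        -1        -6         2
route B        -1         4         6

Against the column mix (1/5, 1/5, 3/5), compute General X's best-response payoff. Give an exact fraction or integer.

21/5

route A: (-1)·(1/5) + (-6)·(1/5) + (2)·(3/5) = -1/5.
route B: (-1)·(1/5) + (4)·(1/5) + (6)·(3/5) = 21/5.
The best pure response is route B with expected payoff 21/5.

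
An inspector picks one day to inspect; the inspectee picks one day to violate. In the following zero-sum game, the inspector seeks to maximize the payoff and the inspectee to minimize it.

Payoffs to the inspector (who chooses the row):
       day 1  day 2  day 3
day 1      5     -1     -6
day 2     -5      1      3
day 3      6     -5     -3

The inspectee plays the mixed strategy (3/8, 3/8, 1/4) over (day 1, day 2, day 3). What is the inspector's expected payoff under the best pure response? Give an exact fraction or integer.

day 1: (5)·(3/8) + (-1)·(3/8) + (-6)·(1/4) = 0.
day 2: (-5)·(3/8) + (1)·(3/8) + (3)·(1/4) = -3/4.
day 3: (6)·(3/8) + (-5)·(3/8) + (-3)·(1/4) = -3/8.
The best pure response is day 1 with expected payoff 0.

0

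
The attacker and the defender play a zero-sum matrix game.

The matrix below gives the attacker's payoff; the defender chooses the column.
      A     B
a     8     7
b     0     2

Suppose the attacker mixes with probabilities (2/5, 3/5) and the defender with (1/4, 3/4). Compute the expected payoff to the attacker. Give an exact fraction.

19/5

Against (1/4, 3/4), each row's expected payoff is a: 29/4; b: 3/2.
Taking the (2/5, 3/5)-weighted average: (2/5)·(29/4) + (3/5)·(3/2) = 19/5.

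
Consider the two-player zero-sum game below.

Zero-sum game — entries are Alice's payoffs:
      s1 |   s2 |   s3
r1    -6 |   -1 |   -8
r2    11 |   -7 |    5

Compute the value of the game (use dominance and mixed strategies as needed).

Column s1 is strictly dominated by s3 for Bob (it gives Alice more in every row).
The remaining 2×2 game on (r1, r2) × (s2, s3) has no saddle point. Let Alice play r1 with probability p; indifference gives −p − 7(1−p) = −8p + 5(1−p), so p = 12/19.
Similarly Bob's optimal q on s2 is 13/19, and the value is -1·(13/19) + (-8)·(6/19) = -61/19.

-61/19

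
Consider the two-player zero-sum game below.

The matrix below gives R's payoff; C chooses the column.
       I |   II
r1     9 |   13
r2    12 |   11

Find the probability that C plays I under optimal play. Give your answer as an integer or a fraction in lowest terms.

2/5

Row minima are 9 and 11, so R's maximin is 11; column maxima are 12 and 13, so C's minimax is 12. These differ, so the equilibrium is in mixed strategies.
Let C play I with probability q. R is indifferent when 9q + 13(1−q) = 12q + 11(1−q), giving q = 2/5.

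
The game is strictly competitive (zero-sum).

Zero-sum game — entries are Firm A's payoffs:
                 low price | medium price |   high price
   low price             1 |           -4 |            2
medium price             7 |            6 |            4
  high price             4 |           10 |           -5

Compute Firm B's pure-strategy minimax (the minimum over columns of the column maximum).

The worst case (largest entry) in each column is low price: 7, medium price: 10, high price: 4.
The best (smallest) of these is 4.

4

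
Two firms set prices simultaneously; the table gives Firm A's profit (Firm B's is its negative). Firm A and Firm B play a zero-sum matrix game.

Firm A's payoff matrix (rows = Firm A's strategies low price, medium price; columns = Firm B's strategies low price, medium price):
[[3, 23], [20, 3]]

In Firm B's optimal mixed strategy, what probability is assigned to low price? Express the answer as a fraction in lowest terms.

Row minima are 3 and 3, so Firm A's maximin is 3; column maxima are 20 and 23, so Firm B's minimax is 20. These differ, so the equilibrium is in mixed strategies.
Let Firm B play low price with probability q. Firm A is indifferent when 3q + 23(1−q) = 20q + 3(1−q), giving q = 20/37.

20/37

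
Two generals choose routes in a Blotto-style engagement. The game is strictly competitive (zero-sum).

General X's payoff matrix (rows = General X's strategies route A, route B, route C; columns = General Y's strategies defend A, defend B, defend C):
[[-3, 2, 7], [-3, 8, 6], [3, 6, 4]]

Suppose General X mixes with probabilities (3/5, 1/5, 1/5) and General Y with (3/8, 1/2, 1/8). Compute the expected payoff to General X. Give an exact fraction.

Against (3/8, 1/2, 1/8), each row's expected payoff is route A: 3/4; route B: 29/8; route C: 37/8.
Taking the (3/5, 1/5, 1/5)-weighted average: (3/5)·(3/4) + (1/5)·(29/8) + (1/5)·(37/8) = 21/10.

21/10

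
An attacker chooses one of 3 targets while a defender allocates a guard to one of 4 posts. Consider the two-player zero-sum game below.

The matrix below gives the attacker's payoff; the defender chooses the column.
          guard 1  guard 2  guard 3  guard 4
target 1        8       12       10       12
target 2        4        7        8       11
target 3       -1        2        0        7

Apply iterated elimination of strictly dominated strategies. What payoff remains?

8

Column guard 4 is strictly dominated by guard 1 for the defender (8<12, 4<11, -1<7); eliminate guard 4.
Row target 3 is strictly dominated by row target 1 (8>-1, 12>2, 10>0); eliminate target 3.
Row target 2 is strictly dominated by row target 1 (8>4, 12>7, 10>8); eliminate target 2.
Column guard 3 is strictly dominated by guard 1 for the defender (8<10); eliminate guard 3.
Column guard 2 is strictly dominated by guard 1 for the defender (8<12); eliminate guard 2.
Only (target 1, guard 1) remains, with payoff 8.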